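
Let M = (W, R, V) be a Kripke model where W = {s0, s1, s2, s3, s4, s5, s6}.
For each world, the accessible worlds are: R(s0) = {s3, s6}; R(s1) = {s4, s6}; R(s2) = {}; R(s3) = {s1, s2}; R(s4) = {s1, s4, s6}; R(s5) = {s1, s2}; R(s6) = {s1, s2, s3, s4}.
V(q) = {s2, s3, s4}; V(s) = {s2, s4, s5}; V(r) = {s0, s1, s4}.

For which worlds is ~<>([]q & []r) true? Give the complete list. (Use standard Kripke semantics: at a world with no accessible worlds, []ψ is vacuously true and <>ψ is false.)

s0, s1, s2, s4

Let φ = ~<>([]q & []r). Evaluate φ at each world:
  s0 (successors {s3, s6}): φ is true.
  s1 (successors {s4, s6}): φ is true.
  s2 (successors ∅): φ is true.
  s3 (successors {s1, s2}): φ is false.
  s4 (successors {s1, s4, s6}): φ is true.
  s5 (successors {s1, s2}): φ is false.
  s6 (successors {s1, s2, s3, s4}): φ is false.
For instance, at s4:
  At s4: <>([]q & []r) is false, so ~<>([]q & []r) is true.
    At s4: <>([]q & []r) requires []q & []r at some successor in {s1, s4, s6}.
      At s1: []q & []r is false.
      At s4: []q & []r is false.
      At s6: []q & []r is false.
    So <>([]q & []r) is false at s4.
Satisfying worlds: {s0, s1, s2, s4}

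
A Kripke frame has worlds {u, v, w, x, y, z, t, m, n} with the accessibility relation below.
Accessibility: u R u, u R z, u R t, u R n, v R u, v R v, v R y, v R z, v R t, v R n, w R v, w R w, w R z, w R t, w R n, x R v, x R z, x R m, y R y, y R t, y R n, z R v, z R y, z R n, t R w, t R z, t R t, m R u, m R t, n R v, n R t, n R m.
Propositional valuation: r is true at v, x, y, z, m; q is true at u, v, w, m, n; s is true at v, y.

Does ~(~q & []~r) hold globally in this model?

Yes

Let φ = ~(~q & []~r). Evaluate φ at each world:
  u (successors {u, z, t, n}): φ is true.
  v (successors {u, v, y, z, t, n}): φ is true.
  w (successors {v, w, z, t, n}): φ is true.
  x (successors {v, z, m}): φ is true.
  y (successors {y, t, n}): φ is true.
  z (successors {v, y, n}): φ is true.
  t (successors {w, z, t}): φ is true.
  m (successors {u, t}): φ is true.
  n (successors {v, t, m}): φ is true.
For instance, at z:
  At z: ~q & []~r is false, so ~(~q & []~r) is true.
    At z: ~q is true, []~r is false, so ~q & []~r is false.
      At z: []~r requires ~r at every successor {v, y, n}.
        ~r fails at v, so []~r is false at z.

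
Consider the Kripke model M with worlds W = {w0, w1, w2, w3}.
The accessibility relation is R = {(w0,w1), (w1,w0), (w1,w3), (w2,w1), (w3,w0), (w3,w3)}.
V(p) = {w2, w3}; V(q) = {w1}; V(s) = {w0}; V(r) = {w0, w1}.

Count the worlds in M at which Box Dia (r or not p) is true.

4

Let φ = Box Dia (r or not p). Evaluate φ at each world:
  w0 (successors {w1}): φ is true.
  w1 (successors {w0, w3}): φ is true.
  w2 (successors {w1}): φ is true.
  w3 (successors {w0, w3}): φ is true.
For instance, at w0:
  At w0: Box Dia (r or not p) requires Dia (r or not p) at every successor {w1}.
      At w1: Dia (r or not p) requires r or not p at some successor in {w0, w3}.
        r or not p holds at w0, so Dia (r or not p) is true at w1.
  So Box Dia (r or not p) is true at w0.
Satisfying worlds: {w0, w1, w2, w3}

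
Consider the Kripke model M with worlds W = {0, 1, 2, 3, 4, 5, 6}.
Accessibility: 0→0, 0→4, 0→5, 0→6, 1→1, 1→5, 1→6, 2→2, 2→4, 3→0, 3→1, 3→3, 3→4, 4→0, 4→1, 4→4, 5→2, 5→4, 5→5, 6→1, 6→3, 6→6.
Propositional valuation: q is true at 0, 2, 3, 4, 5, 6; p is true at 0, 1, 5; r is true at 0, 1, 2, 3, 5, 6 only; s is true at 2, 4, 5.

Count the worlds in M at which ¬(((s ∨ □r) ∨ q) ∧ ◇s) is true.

1

Recall that □ψ holds at a world iff ψ holds at every accessible world, and ◇ψ holds iff ψ holds at some accessible world.
Let φ = ¬(((s ∨ □r) ∨ q) ∧ ◇s). Evaluate φ at each world:
  0 (successors {0, 4, 5, 6}): φ is false.
  1 (successors {1, 5, 6}): φ is false.
  2 (successors {2, 4}): φ is false.
  3 (successors {0, 1, 3, 4}): φ is false.
  4 (successors {0, 1, 4}): φ is false.
  5 (successors {2, 4, 5}): φ is false.
  6 (successors {1, 3, 6}): φ is true.
For instance, at 1:
  At 1: ((s ∨ □r) ∨ q) ∧ ◇s is true, so ¬(((s ∨ □r) ∨ q) ∧ ◇s) is false.
    At 1: (s ∨ □r) ∨ q is true, ◇s is true, so ((s ∨ □r) ∨ q) ∧ ◇s is true.
      At 1: s ∨ □r is true, q is false, so (s ∨ □r) ∨ q is true.
      At 1: ◇s requires s at some successor in {1, 5, 6}.
        s holds at 5, so ◇s is true at 1.
Satisfying worlds: {6}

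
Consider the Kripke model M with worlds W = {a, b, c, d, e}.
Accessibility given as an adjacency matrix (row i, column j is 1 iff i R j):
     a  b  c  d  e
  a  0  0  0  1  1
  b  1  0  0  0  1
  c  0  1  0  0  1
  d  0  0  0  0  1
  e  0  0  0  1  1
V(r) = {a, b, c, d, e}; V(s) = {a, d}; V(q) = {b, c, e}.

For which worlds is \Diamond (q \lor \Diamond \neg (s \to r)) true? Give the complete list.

Let φ = \Diamond (q \lor \Diamond \neg (s \to r)). Evaluate φ at each world:
  a (successors {d, e}): φ is true.
  b (successors {a, e}): φ is true.
  c (successors {b, e}): φ is true.
  d (successors {e}): φ is true.
  e (successors {d, e}): φ is true.
For instance, at c:
  At c: \Diamond (q \lor \Diamond \neg (s \to r)) requires q \lor \Diamond \neg (s \to r) at some successor in {b, e}.
    q \lor \Diamond \neg (s \to r) holds at b, so \Diamond (q \lor \Diamond \neg (s \to r)) is true at c.
      At b: q is true, \Diamond \neg (s \to r) is false, so q \lor \Diamond \neg (s \to r) is true.
Satisfying worlds: {a, b, c, d, e}

a, b, c, d, e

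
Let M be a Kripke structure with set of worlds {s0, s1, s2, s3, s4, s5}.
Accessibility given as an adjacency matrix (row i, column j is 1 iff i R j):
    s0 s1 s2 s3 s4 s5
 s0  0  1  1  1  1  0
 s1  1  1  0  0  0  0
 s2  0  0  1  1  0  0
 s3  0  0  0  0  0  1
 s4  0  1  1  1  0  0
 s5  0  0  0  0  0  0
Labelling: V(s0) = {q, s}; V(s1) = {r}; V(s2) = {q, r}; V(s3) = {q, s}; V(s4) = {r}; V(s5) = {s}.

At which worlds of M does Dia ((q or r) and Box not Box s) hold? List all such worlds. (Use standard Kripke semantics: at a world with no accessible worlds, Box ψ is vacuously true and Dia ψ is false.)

s0, s1, s4

Let φ = Dia ((q or r) and Box not Box s). Evaluate φ at each world:
  s0 (successors {s1, s2, s3, s4}): φ is true.
  s1 (successors {s0, s1}): φ is true.
  s2 (successors {s2, s3}): φ is false.
  s3 (successors {s5}): φ is false.
  s4 (successors {s1, s2, s3}): φ is true.
  s5 (successors ∅): φ is false.
For instance, at s2:
  At s2: Dia ((q or r) and Box not Box s) requires (q or r) and Box not Box s at some successor in {s2, s3}.
    At s2: (q or r) and Box not Box s is false.
    At s3: (q or r) and Box not Box s is false.
  So Dia ((q or r) and Box not Box s) is false at s2.
Satisfying worlds: {s0, s1, s4}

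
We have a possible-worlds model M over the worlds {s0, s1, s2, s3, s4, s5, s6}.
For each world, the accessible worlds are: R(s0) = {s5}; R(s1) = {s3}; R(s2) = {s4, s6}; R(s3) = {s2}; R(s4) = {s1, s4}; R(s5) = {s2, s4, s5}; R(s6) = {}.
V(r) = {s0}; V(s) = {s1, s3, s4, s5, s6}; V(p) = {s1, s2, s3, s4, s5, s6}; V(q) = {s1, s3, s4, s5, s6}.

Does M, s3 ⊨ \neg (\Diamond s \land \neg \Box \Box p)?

At s3: \Diamond s \land \neg \Box \Box p is false, so \neg (\Diamond s \land \neg \Box \Box p) is true.
  At s3: \Diamond s is false, \neg \Box \Box p is false, so \Diamond s \land \neg \Box \Box p is false.
    At s3: \Diamond s requires s at some successor in {s2}.
      At s2: s is false.
    So \Diamond s is false at s3.
    At s3: \Box \Box p is true, so \neg \Box \Box p is false.
      At s3: \Box \Box p requires \Box p at every successor {s2}.
        At s2: \Box p is true.
      So \Box \Box p is true at s3.

Yes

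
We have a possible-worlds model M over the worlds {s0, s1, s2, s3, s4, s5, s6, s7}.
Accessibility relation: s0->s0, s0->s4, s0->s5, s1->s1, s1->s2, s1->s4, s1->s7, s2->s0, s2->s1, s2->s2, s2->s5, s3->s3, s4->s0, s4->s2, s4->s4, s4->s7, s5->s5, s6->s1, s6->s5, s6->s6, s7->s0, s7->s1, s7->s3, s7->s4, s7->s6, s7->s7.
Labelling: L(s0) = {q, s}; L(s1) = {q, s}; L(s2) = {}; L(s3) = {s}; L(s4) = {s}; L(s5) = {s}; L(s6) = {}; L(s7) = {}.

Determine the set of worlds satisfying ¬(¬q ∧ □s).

Let φ = ¬(¬q ∧ □s). Evaluate φ at each world:
  s0 (successors {s0, s4, s5}): φ is true.
  s1 (successors {s1, s2, s4, s7}): φ is true.
  s2 (successors {s0, s1, s2, s5}): φ is true.
  s3 (successors {s3}): φ is false.
  s4 (successors {s0, s2, s4, s7}): φ is true.
  s5 (successors {s5}): φ is false.
  s6 (successors {s1, s5, s6}): φ is true.
  s7 (successors {s0, s1, s3, s4, s6, s7}): φ is true.
For instance, at s7:
  At s7: ¬q ∧ □s is false, so ¬(¬q ∧ □s) is true.
    At s7: ¬q is true, □s is false, so ¬q ∧ □s is false.
      At s7: □s requires s at every successor {s0, s1, s3, s4, s6, s7}.
        s fails at s6, so □s is false at s7.
Satisfying worlds: {s0, s1, s2, s4, s6, s7}

s0, s1, s2, s4, s6, s7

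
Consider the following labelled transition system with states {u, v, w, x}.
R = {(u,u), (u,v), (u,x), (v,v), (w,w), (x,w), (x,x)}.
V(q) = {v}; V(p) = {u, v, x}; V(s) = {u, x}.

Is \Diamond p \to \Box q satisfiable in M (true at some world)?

Yes

Recall that \Box ψ holds at a world iff ψ holds at every accessible world, and \Diamond ψ holds iff ψ holds at some accessible world.
Let φ = \Diamond p \to \Box q. Evaluate φ at each world:
  u (successors {u, v, x}): φ is false.
  v (successors {v}): φ is true.
  w (successors {w}): φ is true.
  x (successors {w, x}): φ is false.
Detail at v (witness):
  At v: \Diamond p is true, \Box q is true, so \Diamond p \to \Box q is true.
    At v: \Diamond p requires p at some successor in {v}.
      p holds at v, so \Diamond p is true at v.
    At v: \Box q requires q at every successor {v}.
      At v: q is true.
    So \Box q is true at v.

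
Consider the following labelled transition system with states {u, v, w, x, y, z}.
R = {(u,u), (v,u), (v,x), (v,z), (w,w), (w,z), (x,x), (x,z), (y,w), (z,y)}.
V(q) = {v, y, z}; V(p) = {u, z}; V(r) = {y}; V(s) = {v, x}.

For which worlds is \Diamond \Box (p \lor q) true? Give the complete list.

Let φ = \Diamond \Box (p \lor q). Evaluate φ at each world:
  u (successors {u}): φ is true.
  v (successors {u, x, z}): φ is true.
  w (successors {w, z}): φ is true.
  x (successors {x, z}): φ is true.
  y (successors {w}): φ is false.
  z (successors {y}): φ is false.
For instance, at u:
  At u: \Diamond \Box (p \lor q) requires \Box (p \lor q) at some successor in {u}.
    \Box (p \lor q) holds at u, so \Diamond \Box (p \lor q) is true at u.
      At u: \Box (p \lor q) requires p \lor q at every successor {u}.
        At u: p \lor q is true.
      So \Box (p \lor q) is true at u.
Satisfying worlds: {u, v, w, x}

u, v, w, x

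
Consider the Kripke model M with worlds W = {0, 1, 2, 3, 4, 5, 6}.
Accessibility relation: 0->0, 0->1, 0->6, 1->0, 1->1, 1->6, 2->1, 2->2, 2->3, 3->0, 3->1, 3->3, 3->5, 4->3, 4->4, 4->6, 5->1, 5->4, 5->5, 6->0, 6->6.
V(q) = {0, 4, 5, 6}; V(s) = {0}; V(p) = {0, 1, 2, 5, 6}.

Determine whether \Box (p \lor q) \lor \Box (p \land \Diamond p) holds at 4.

At 4: \Box (p \lor q) is false, \Box (p \land \Diamond p) is false, so \Box (p \lor q) \lor \Box (p \land \Diamond p) is false.
  At 4: \Box (p \lor q) requires p \lor q at every successor {3, 4, 6}.
    p \lor q fails at 3, so \Box (p \lor q) is false at 4.
  At 4: \Box (p \land \Diamond p) requires p \land \Diamond p at every successor {3, 4, 6}.
    p \land \Diamond p fails at 3, so \Box (p \land \Diamond p) is false at 4.
      At 3: p is false, \Diamond p is true, so p \land \Diamond p is false.

No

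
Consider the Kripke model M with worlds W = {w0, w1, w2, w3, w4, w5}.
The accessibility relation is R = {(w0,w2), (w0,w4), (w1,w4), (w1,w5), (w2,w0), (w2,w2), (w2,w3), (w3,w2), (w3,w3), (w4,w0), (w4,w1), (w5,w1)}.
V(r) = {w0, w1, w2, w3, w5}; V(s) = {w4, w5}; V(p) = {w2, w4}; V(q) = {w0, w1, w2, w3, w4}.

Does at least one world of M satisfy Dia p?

Recall that Dia ψ holds at a world iff ψ holds at some accessible world.
Let φ = Dia p. Evaluate φ at each world:
  w0 (successors {w2, w4}): φ is true.
  w1 (successors {w4, w5}): φ is true.
  w2 (successors {w0, w2, w3}): φ is true.
  w3 (successors {w2, w3}): φ is true.
  w4 (successors {w0, w1}): φ is false.
  w5 (successors {w1}): φ is false.
Detail at w0 (witness):
  At w0: Dia p requires p at some successor in {w2, w4}.
    p holds at w2, so Dia p is true at w0.

Yes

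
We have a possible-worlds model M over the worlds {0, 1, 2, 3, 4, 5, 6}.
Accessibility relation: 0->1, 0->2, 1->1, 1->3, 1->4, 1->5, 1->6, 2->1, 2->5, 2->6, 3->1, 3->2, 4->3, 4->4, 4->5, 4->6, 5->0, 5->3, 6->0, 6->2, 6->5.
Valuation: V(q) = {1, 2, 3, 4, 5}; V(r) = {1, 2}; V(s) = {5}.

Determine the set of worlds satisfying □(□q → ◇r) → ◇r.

Let φ = □(□q → ◇r) → ◇r. Evaluate φ at each world:
  0 (successors {1, 2}): φ is true.
  1 (successors {1, 3, 4, 5, 6}): φ is true.
  2 (successors {1, 5, 6}): φ is true.
  3 (successors {1, 2}): φ is true.
  4 (successors {3, 4, 5, 6}): φ is false.
  5 (successors {0, 3}): φ is false.
  6 (successors {0, 2, 5}): φ is true.
For instance, at 5:
  At 5: □(□q → ◇r) is true, ◇r is false, so □(□q → ◇r) → ◇r is false.
    At 5: □(□q → ◇r) requires □q → ◇r at every successor {0, 3}.
      At 0: □q → ◇r is true.
      At 3: □q → ◇r is true.
    So □(□q → ◇r) is true at 5.
    At 5: ◇r requires r at some successor in {0, 3}.
      At 0: r is false.
      At 3: r is false.
    So ◇r is false at 5.
Satisfying worlds: {0, 1, 2, 3, 6}

0, 1, 2, 3, 6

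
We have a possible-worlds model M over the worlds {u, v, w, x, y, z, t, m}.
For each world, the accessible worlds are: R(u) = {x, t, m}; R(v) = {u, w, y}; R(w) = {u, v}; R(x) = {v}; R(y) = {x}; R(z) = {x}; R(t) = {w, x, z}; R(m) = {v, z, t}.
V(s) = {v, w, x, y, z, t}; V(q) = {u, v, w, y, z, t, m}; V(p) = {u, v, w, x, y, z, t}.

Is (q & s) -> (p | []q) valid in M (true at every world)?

Yes

Recall that []ψ holds at a world iff ψ holds at every accessible world, and <>ψ holds iff ψ holds at some accessible world.
Let φ = (q & s) -> (p | []q). Evaluate φ at each world:
  u (successors {x, t, m}): φ is true.
  v (successors {u, w, y}): φ is true.
  w (successors {u, v}): φ is true.
  x (successors {v}): φ is true.
  y (successors {x}): φ is true.
  z (successors {x}): φ is true.
  t (successors {w, x, z}): φ is true.
  m (successors {v, z, t}): φ is true.
For instance, at v:
  At v: q & s is true, p | []q is true, so (q & s) -> (p | []q) is true.
    At v: p is true, []q is true, so p | []q is true.
      At v: []q requires q at every successor {u, w, y}.
        At u: q is true.
        At w: q is true.
        At y: q is true.
      So []q is true at v.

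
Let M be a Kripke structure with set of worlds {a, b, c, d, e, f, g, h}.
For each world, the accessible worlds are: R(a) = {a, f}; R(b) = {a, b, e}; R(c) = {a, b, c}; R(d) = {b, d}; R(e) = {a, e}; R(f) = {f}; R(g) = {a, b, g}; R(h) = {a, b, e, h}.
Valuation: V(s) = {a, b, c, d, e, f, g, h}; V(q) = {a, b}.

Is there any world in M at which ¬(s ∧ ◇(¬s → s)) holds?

No

Let φ = ¬(s ∧ ◇(¬s → s)). Evaluate φ at each world:
  a (successors {a, f}): φ is false.
  b (successors {a, b, e}): φ is false.
  c (successors {a, b, c}): φ is false.
  d (successors {b, d}): φ is false.
  e (successors {a, e}): φ is false.
  f (successors {f}): φ is false.
  g (successors {a, b, g}): φ is false.
  h (successors {a, b, e, h}): φ is false.
For instance, at a:
  At a: s ∧ ◇(¬s → s) is true, so ¬(s ∧ ◇(¬s → s)) is false.
    At a: s is true, ◇(¬s → s) is true, so s ∧ ◇(¬s → s) is true.
      At a: ◇(¬s → s) requires ¬s → s at some successor in {a, f}.
        ¬s → s holds at a, so ◇(¬s → s) is true at a.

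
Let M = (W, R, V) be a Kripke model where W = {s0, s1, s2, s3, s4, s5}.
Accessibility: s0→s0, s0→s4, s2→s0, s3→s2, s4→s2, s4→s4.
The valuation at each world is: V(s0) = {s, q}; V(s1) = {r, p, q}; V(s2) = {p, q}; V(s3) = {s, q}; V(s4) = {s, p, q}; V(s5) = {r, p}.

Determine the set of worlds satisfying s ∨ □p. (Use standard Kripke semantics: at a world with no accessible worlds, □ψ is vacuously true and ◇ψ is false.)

s0, s1, s3, s4, s5

Let φ = s ∨ □p. Evaluate φ at each world:
  s0 (successors {s0, s4}): φ is true.
  s1 (successors ∅): φ is true.
  s2 (successors {s0}): φ is false.
  s3 (successors {s2}): φ is true.
  s4 (successors {s2, s4}): φ is true.
  s5 (successors ∅): φ is true.
For instance, at s0:
  At s0: s is true, □p is false, so s ∨ □p is true.
    At s0: □p requires p at every successor {s0, s4}.
      p fails at s0, so □p is false at s0.
Satisfying worlds: {s0, s1, s3, s4, s5}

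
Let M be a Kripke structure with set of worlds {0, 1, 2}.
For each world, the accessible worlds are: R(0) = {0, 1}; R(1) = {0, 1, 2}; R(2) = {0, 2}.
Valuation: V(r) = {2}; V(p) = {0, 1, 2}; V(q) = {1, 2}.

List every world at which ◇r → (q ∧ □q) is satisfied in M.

0

Let φ = ◇r → (q ∧ □q). Evaluate φ at each world:
  0 (successors {0, 1}): φ is true.
  1 (successors {0, 1, 2}): φ is false.
  2 (successors {0, 2}): φ is false.
For instance, at 2:
  At 2: ◇r is true, q ∧ □q is false, so ◇r → (q ∧ □q) is false.
    At 2: ◇r requires r at some successor in {0, 2}.
      r holds at 2, so ◇r is true at 2.
    At 2: q is true, □q is false, so q ∧ □q is false.
      At 2: □q requires q at every successor {0, 2}.
        q fails at 0, so □q is false at 2.
Satisfying worlds: {0}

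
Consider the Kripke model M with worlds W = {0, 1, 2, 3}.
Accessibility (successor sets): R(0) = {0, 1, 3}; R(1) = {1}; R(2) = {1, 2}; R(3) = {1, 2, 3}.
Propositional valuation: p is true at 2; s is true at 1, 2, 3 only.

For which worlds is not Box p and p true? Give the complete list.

2

Recall that Box ψ holds at a world iff ψ holds at every accessible world, and Dia ψ holds iff ψ holds at some accessible world.
Let φ = not Box p and p. Evaluate φ at each world:
  0 (successors {0, 1, 3}): φ is false.
  1 (successors {1}): φ is false.
  2 (successors {1, 2}): φ is true.
  3 (successors {1, 2, 3}): φ is false.
For instance, at 3:
  At 3: not Box p is true, p is false, so not Box p and p is false.
    At 3: Box p is false, so not Box p is true.
      At 3: Box p requires p at every successor {1, 2, 3}.
        p fails at 1, so Box p is false at 3.
Satisfying worlds: {2}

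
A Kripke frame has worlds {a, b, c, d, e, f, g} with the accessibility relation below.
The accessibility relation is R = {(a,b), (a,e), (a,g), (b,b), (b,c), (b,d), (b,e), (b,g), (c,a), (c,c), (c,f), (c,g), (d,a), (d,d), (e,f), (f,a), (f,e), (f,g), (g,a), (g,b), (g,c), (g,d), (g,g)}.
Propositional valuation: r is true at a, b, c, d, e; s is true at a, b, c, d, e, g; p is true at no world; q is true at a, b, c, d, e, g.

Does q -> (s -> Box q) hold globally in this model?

Recall that Box ψ holds at a world iff ψ holds at every accessible world, and Dia ψ holds iff ψ holds at some accessible world.
Let φ = q -> (s -> Box q). Evaluate φ at each world:
  a (successors {b, e, g}): φ is true.
  b (successors {b, c, d, e, g}): φ is true.
  c (successors {a, c, f, g}): φ is false.
  d (successors {a, d}): φ is true.
  e (successors {f}): φ is false.
  f (successors {a, e, g}): φ is true.
  g (successors {a, b, c, d, g}): φ is true.
Detail at c (counterexample):
  At c: q is true, s -> Box q is false, so q -> (s -> Box q) is false.
    At c: s is true, Box q is false, so s -> Box q is false.
      At c: Box q requires q at every successor {a, c, f, g}.
        q fails at f, so Box q is false at c.

No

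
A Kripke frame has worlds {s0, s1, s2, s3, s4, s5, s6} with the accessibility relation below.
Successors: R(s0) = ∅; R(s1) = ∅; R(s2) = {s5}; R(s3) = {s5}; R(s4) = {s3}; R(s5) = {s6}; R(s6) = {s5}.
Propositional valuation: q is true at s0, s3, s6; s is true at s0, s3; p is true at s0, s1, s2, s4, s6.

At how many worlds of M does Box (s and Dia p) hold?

2

Recall that Box ψ holds at a world iff ψ holds at every accessible world, and Dia ψ holds iff ψ holds at some accessible world.
Let φ = Box (s and Dia p). Evaluate φ at each world:
  s0 (successors ∅): φ is true.
  s1 (successors ∅): φ is true.
  s2 (successors {s5}): φ is false.
  s3 (successors {s5}): φ is false.
  s4 (successors {s3}): φ is false.
  s5 (successors {s6}): φ is false.
  s6 (successors {s5}): φ is false.
For instance, at s2:
  At s2: Box (s and Dia p) requires s and Dia p at every successor {s5}.
    s and Dia p fails at s5, so Box (s and Dia p) is false at s2.
      At s5: s is false, Dia p is true, so s and Dia p is false.
Satisfying worlds: {s0, s1}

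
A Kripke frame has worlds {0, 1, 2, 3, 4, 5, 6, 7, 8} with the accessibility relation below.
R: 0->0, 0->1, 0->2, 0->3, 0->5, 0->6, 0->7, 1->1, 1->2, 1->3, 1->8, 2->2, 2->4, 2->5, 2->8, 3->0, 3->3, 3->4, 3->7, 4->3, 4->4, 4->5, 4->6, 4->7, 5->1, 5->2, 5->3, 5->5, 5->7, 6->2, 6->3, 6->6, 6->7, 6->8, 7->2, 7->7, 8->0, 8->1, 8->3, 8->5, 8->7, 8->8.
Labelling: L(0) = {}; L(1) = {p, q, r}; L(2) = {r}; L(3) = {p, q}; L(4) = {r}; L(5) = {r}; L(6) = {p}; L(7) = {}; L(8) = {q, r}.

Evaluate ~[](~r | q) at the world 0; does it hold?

At 0: [](~r | q) is false, so ~[](~r | q) is true.
  At 0: [](~r | q) requires ~r | q at every successor {0, 1, 2, 3, 5, 6, 7}.
    ~r | q fails at 2, so [](~r | q) is false at 0.

Yes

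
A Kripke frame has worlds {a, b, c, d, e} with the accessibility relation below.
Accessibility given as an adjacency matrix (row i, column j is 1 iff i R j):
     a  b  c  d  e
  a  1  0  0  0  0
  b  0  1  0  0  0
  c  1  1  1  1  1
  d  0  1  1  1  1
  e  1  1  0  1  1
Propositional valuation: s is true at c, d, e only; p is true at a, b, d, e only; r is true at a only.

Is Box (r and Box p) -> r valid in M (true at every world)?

Yes

Recall that Box ψ holds at a world iff ψ holds at every accessible world, and Dia ψ holds iff ψ holds at some accessible world.
Let φ = Box (r and Box p) -> r. Evaluate φ at each world:
  a (successors {a}): φ is true.
  b (successors {b}): φ is true.
  c (successors {a, b, c, d, e}): φ is true.
  d (successors {b, c, d, e}): φ is true.
  e (successors {a, b, d, e}): φ is true.
For instance, at c:
  At c: Box (r and Box p) is false, r is false, so Box (r and Box p) -> r is true.
    At c: Box (r and Box p) requires r and Box p at every successor {a, b, c, d, e}.
      r and Box p fails at b, so Box (r and Box p) is false at c.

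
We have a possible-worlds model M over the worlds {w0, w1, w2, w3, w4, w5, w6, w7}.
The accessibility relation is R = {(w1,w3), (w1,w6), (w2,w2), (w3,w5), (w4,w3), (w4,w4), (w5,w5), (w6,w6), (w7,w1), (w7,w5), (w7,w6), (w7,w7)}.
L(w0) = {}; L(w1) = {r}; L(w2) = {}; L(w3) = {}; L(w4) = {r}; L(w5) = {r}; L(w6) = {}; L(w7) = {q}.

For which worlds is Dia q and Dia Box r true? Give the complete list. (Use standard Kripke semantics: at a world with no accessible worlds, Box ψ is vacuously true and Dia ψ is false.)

Let φ = Dia q and Dia Box r. Evaluate φ at each world:
  w0 (successors ∅): φ is false.
  w1 (successors {w3, w6}): φ is false.
  w2 (successors {w2}): φ is false.
  w3 (successors {w5}): φ is false.
  w4 (successors {w3, w4}): φ is false.
  w5 (successors {w5}): φ is false.
  w6 (successors {w6}): φ is false.
  w7 (successors {w1, w5, w6, w7}): φ is true.
For instance, at w1:
  At w1: Dia q is false, Dia Box r is true, so Dia q and Dia Box r is false.
    At w1: Dia q requires q at some successor in {w3, w6}.
      At w3: q is false.
      At w6: q is false.
    So Dia q is false at w1.
    At w1: Dia Box r requires Box r at some successor in {w3, w6}.
      Box r holds at w3, so Dia Box r is true at w1.
Satisfying worlds: {w7}

w7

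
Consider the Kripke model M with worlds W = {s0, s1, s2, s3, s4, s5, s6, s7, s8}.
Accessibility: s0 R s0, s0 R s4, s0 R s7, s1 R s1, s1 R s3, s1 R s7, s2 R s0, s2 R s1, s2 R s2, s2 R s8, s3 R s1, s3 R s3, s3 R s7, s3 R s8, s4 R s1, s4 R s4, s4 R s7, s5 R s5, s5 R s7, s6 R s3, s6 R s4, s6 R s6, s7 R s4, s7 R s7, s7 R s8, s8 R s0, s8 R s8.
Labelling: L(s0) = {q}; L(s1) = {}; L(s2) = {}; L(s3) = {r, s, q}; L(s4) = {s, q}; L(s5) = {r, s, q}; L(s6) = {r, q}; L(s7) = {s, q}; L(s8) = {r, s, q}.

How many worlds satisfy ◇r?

Let φ = ◇r. Evaluate φ at each world:
  s0 (successors {s0, s4, s7}): φ is false.
  s1 (successors {s1, s3, s7}): φ is true.
  s2 (successors {s0, s1, s2, s8}): φ is true.
  s3 (successors {s1, s3, s7, s8}): φ is true.
  s4 (successors {s1, s4, s7}): φ is false.
  s5 (successors {s5, s7}): φ is true.
  s6 (successors {s3, s4, s6}): φ is true.
  s7 (successors {s4, s7, s8}): φ is true.
  s8 (successors {s0, s8}): φ is true.
For instance, at s7:
  At s7: ◇r requires r at some successor in {s4, s7, s8}.
    r holds at s8, so ◇r is true at s7.
Satisfying worlds: {s1, s2, s3, s5, s6, s7, s8}

7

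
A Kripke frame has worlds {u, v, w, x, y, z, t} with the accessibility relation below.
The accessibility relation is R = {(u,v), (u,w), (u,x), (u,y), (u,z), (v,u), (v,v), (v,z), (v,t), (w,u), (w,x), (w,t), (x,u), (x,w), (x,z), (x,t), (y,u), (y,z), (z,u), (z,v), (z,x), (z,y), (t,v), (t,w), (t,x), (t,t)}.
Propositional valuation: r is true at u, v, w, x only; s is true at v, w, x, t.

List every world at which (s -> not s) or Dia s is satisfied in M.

u, v, w, x, y, z, t

Recall that Dia ψ holds at a world iff ψ holds at some accessible world.
Let φ = (s -> not s) or Dia s. Evaluate φ at each world:
  u (successors {v, w, x, y, z}): φ is true.
  v (successors {u, v, z, t}): φ is true.
  w (successors {u, x, t}): φ is true.
  x (successors {u, w, z, t}): φ is true.
  y (successors {u, z}): φ is true.
  z (successors {u, v, x, y}): φ is true.
  t (successors {v, w, x, t}): φ is true.
For instance, at u:
  At u: s -> not s is true, Dia s is true, so (s -> not s) or Dia s is true.
    At u: Dia s requires s at some successor in {v, w, x, y, z}.
      s holds at v, so Dia s is true at u.
Satisfying worlds: {u, v, w, x, y, z, t}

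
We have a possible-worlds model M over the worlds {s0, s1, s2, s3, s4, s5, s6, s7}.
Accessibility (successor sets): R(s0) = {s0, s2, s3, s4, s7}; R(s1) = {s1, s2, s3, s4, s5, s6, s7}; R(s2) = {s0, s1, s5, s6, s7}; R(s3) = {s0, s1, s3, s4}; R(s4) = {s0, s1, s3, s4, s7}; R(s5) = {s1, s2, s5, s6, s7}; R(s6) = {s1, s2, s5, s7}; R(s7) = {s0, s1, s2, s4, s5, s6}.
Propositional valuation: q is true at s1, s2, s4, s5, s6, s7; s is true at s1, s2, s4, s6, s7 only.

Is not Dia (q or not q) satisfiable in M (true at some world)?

No

Let φ = not Dia (q or not q). Evaluate φ at each world:
  s0 (successors {s0, s2, s3, s4, s7}): φ is false.
  s1 (successors {s1, s2, s3, s4, s5, s6, s7}): φ is false.
  s2 (successors {s0, s1, s5, s6, s7}): φ is false.
  s3 (successors {s0, s1, s3, s4}): φ is false.
  s4 (successors {s0, s1, s3, s4, s7}): φ is false.
  s5 (successors {s1, s2, s5, s6, s7}): φ is false.
  s6 (successors {s1, s2, s5, s7}): φ is false.
  s7 (successors {s0, s1, s2, s4, s5, s6}): φ is false.
For instance, at s4:
  At s4: Dia (q or not q) is true, so not Dia (q or not q) is false.
    At s4: Dia (q or not q) requires q or not q at some successor in {s0, s1, s3, s4, s7}.
      q or not q holds at s0, so Dia (q or not q) is true at s4.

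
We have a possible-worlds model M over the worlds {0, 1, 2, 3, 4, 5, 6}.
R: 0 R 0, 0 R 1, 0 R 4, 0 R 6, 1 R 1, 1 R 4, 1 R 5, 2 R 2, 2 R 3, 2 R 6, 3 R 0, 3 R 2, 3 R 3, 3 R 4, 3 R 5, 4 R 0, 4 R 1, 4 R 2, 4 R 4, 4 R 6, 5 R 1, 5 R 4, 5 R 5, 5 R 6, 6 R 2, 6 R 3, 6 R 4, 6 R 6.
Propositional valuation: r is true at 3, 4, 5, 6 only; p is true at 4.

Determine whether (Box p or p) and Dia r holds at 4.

Yes

At 4: Box p or p is true, Dia r is true, so (Box p or p) and Dia r is true.
  At 4: Box p is false, p is true, so Box p or p is true.
    At 4: Box p requires p at every successor {0, 1, 2, 4, 6}.
      p fails at 0, so Box p is false at 4.
  At 4: Dia r requires r at some successor in {0, 1, 2, 4, 6}.
    r holds at 4, so Dia r is true at 4.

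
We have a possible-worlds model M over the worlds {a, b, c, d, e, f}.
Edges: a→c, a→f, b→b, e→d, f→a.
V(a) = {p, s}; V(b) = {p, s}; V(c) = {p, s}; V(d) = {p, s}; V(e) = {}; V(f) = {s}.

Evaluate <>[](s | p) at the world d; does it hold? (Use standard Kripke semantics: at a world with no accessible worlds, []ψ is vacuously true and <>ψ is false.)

At d: no accessible worlds, so <>[](s | p) is false.

No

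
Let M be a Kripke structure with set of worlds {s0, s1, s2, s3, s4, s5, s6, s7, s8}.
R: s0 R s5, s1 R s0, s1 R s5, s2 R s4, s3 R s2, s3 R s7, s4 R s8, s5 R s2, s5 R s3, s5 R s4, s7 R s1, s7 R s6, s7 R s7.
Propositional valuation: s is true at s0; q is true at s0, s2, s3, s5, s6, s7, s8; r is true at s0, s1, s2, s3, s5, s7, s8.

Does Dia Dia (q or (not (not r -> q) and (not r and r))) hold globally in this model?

No

Let φ = Dia Dia (q or (not (not r -> q) and (not r and r))). Evaluate φ at each world:
  s0 (successors {s5}): φ is true.
  s1 (successors {s0, s5}): φ is true.
  s2 (successors {s4}): φ is true.
  s3 (successors {s2, s7}): φ is true.
  s4 (successors {s8}): φ is false.
  s5 (successors {s2, s3, s4}): φ is true.
  s6 (successors ∅): φ is false.
  s7 (successors {s1, s6, s7}): φ is true.
  s8 (successors ∅): φ is false.
Detail at s4 (counterexample):
  At s4: Dia Dia (q or (not (not r -> q) and (not r and r))) requires Dia (q or (not (not r -> q) and (not r and r))) at some successor in {s8}.
    At s8: Dia (q or (not (not r -> q) and (not r and r))) is false.
  So Dia Dia (q or (not (not r -> q) and (not r and r))) is false at s4.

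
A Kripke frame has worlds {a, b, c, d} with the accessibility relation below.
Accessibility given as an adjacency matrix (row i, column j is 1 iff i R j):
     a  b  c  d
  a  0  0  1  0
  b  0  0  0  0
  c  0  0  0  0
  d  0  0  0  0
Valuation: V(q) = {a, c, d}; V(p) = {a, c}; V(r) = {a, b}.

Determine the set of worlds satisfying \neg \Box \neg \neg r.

a

Let φ = \neg \Box \neg \neg r. Evaluate φ at each world:
  a (successors {c}): φ is true.
  b (successors ∅): φ is false.
  c (successors ∅): φ is false.
  d (successors ∅): φ is false.
For instance, at a:
  At a: \Box \neg \neg r is false, so \neg \Box \neg \neg r is true.
    At a: \Box \neg \neg r requires \neg \neg r at every successor {c}.
      \neg \neg r fails at c, so \Box \neg \neg r is false at a.
Satisfying worlds: {a}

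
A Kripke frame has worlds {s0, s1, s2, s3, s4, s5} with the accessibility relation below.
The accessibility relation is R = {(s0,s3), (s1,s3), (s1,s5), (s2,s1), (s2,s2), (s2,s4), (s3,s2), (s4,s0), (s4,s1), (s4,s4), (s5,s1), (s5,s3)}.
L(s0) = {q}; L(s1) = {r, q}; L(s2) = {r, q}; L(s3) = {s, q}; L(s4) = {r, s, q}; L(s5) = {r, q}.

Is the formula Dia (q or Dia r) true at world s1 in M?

At s1: Dia (q or Dia r) requires q or Dia r at some successor in {s3, s5}.
  q or Dia r holds at s3, so Dia (q or Dia r) is true at s1.
    At s3: q is true, Dia r is true, so q or Dia r is true.
      At s3: Dia r requires r at some successor in {s2}.
        r holds at s2, so Dia r is true at s3.

Yes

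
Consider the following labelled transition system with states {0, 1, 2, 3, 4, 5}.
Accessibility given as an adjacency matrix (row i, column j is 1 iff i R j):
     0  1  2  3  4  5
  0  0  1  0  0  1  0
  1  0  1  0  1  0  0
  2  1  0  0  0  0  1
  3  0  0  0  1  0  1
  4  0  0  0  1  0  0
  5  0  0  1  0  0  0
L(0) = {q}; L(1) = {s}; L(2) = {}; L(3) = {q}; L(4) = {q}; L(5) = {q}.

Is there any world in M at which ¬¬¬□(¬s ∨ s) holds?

No

Let φ = ¬¬¬□(¬s ∨ s). Evaluate φ at each world:
  0 (successors {1, 4}): φ is false.
  1 (successors {1, 3}): φ is false.
  2 (successors {0, 5}): φ is false.
  3 (successors {3, 5}): φ is false.
  4 (successors {3}): φ is false.
  5 (successors {2}): φ is false.
For instance, at 1:
  At 1: ¬¬□(¬s ∨ s) is true, so ¬¬¬□(¬s ∨ s) is false.
    At 1: ¬□(¬s ∨ s) is false, so ¬¬□(¬s ∨ s) is true.
      At 1: □(¬s ∨ s) is true, so ¬□(¬s ∨ s) is false.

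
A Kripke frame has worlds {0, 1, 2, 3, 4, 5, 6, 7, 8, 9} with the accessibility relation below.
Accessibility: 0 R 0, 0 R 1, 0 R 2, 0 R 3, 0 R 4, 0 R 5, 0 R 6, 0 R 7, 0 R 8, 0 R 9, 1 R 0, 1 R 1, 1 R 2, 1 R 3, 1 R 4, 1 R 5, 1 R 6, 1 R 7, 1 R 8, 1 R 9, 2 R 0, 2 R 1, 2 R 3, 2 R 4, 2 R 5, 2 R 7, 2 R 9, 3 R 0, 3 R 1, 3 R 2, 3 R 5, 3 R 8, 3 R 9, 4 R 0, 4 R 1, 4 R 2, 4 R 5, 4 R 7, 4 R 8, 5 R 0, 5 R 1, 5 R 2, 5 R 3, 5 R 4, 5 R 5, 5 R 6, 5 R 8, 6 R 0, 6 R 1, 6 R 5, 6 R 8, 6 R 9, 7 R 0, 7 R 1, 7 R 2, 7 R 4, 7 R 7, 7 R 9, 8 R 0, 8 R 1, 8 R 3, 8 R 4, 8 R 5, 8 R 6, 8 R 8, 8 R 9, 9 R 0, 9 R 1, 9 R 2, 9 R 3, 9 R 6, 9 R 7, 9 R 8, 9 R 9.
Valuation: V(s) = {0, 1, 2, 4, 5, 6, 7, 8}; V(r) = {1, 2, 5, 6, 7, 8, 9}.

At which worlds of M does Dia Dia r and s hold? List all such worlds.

0, 1, 2, 4, 5, 6, 7, 8

Let φ = Dia Dia r and s. Evaluate φ at each world:
  0 (successors {0, 1, 2, 3, 4, 5, 6, 7, 8, 9}): φ is true.
  1 (successors {0, 1, 2, 3, 4, 5, 6, 7, 8, 9}): φ is true.
  2 (successors {0, 1, 3, 4, 5, 7, 9}): φ is true.
  3 (successors {0, 1, 2, 5, 8, 9}): φ is false.
  4 (successors {0, 1, 2, 5, 7, 8}): φ is true.
  5 (successors {0, 1, 2, 3, 4, 5, 6, 8}): φ is true.
  6 (successors {0, 1, 5, 8, 9}): φ is true.
  7 (successors {0, 1, 2, 4, 7, 9}): φ is true.
  8 (successors {0, 1, 3, 4, 5, 6, 8, 9}): φ is true.
  9 (successors {0, 1, 2, 3, 6, 7, 8, 9}): φ is false.
For instance, at 9:
  At 9: Dia Dia r is true, s is false, so Dia Dia r and s is false.
    At 9: Dia Dia r requires Dia r at some successor in {0, 1, 2, 3, 6, 7, 8, 9}.
      Dia r holds at 0, so Dia Dia r is true at 9.
Satisfying worlds: {0, 1, 2, 4, 5, 6, 7, 8}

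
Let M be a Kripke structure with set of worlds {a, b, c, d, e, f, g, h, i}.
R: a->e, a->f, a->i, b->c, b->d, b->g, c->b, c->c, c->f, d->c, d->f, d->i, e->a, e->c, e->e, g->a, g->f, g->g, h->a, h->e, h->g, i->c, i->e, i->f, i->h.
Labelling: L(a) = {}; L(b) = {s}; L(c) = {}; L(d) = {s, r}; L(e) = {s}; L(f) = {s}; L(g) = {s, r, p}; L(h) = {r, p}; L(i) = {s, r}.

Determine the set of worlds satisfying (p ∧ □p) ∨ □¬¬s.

a, f

Let φ = (p ∧ □p) ∨ □¬¬s. Evaluate φ at each world:
  a (successors {e, f, i}): φ is true.
  b (successors {c, d, g}): φ is false.
  c (successors {b, c, f}): φ is false.
  d (successors {c, f, i}): φ is false.
  e (successors {a, c, e}): φ is false.
  f (successors ∅): φ is true.
  g (successors {a, f, g}): φ is false.
  h (successors {a, e, g}): φ is false.
  i (successors {c, e, f, h}): φ is false.
For instance, at e:
  At e: p ∧ □p is false, □¬¬s is false, so (p ∧ □p) ∨ □¬¬s is false.
    At e: p is false, □p is false, so p ∧ □p is false.
      At e: □p requires p at every successor {a, c, e}.
        p fails at a, so □p is false at e.
    At e: □¬¬s requires ¬¬s at every successor {a, c, e}.
      ¬¬s fails at a, so □¬¬s is false at e.
Satisfying worlds: {a, f}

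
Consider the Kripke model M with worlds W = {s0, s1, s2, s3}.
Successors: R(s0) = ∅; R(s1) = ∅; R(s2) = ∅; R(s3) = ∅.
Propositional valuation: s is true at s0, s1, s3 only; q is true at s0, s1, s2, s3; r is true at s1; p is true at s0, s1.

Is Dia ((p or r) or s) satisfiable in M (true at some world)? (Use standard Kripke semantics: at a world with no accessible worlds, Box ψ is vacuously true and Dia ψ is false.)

No

Let φ = Dia ((p or r) or s). Evaluate φ at each world:
  s0 (successors ∅): φ is false.
  s1 (successors ∅): φ is false.
  s2 (successors ∅): φ is false.
  s3 (successors ∅): φ is false.
For instance, at s0:
  At s0: no accessible worlds, so Dia ((p or r) or s) is false.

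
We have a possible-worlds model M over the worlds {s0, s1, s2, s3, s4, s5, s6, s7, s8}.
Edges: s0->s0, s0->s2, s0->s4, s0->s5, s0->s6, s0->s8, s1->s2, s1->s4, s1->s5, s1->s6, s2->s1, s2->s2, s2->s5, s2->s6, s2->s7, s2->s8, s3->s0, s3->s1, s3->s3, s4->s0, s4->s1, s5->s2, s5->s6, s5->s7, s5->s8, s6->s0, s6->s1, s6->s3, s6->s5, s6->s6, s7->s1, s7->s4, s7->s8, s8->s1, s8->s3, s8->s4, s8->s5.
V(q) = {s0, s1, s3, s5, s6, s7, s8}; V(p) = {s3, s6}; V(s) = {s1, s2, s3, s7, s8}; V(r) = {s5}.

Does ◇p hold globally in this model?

No

Let φ = ◇p. Evaluate φ at each world:
  s0 (successors {s0, s2, s4, s5, s6, s8}): φ is true.
  s1 (successors {s2, s4, s5, s6}): φ is true.
  s2 (successors {s1, s2, s5, s6, s7, s8}): φ is true.
  s3 (successors {s0, s1, s3}): φ is true.
  s4 (successors {s0, s1}): φ is false.
  s5 (successors {s2, s6, s7, s8}): φ is true.
  s6 (successors {s0, s1, s3, s5, s6}): φ is true.
  s7 (successors {s1, s4, s8}): φ is false.
  s8 (successors {s1, s3, s4, s5}): φ is true.
Detail at s4 (counterexample):
  At s4: ◇p requires p at some successor in {s0, s1}.
    At s0: p is false.
    At s1: p is false.
  So ◇p is false at s4.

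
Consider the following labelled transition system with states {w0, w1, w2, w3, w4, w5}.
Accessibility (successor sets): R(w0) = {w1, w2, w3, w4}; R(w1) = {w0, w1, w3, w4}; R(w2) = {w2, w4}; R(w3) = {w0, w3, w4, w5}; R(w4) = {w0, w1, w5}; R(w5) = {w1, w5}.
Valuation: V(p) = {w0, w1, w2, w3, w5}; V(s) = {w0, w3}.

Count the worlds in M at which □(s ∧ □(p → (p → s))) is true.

0

Let φ = □(s ∧ □(p → (p → s))). Evaluate φ at each world:
  w0 (successors {w1, w2, w3, w4}): φ is false.
  w1 (successors {w0, w1, w3, w4}): φ is false.
  w2 (successors {w2, w4}): φ is false.
  w3 (successors {w0, w3, w4, w5}): φ is false.
  w4 (successors {w0, w1, w5}): φ is false.
  w5 (successors {w1, w5}): φ is false.
For instance, at w5:
  At w5: □(s ∧ □(p → (p → s))) requires s ∧ □(p → (p → s)) at every successor {w1, w5}.
    s ∧ □(p → (p → s)) fails at w1, so □(s ∧ □(p → (p → s))) is false at w5.
      At w1: s is false, □(p → (p → s)) is false, so s ∧ □(p → (p → s)) is false.
Satisfying worlds: none.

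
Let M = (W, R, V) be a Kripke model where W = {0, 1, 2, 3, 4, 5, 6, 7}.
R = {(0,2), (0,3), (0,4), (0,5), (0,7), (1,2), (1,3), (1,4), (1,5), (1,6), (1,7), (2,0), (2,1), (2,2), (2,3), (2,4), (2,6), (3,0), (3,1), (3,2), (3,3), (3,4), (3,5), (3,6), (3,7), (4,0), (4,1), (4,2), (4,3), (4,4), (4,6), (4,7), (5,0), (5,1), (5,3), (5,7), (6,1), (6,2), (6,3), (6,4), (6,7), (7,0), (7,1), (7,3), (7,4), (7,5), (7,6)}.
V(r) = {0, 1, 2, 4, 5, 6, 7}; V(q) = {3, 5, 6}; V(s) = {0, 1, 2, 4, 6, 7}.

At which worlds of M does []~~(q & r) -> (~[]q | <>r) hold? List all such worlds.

0, 1, 2, 3, 4, 5, 6, 7

Let φ = []~~(q & r) -> (~[]q | <>r). Evaluate φ at each world:
  0 (successors {2, 3, 4, 5, 7}): φ is true.
  1 (successors {2, 3, 4, 5, 6, 7}): φ is true.
  2 (successors {0, 1, 2, 3, 4, 6}): φ is true.
  3 (successors {0, 1, 2, 3, 4, 5, 6, 7}): φ is true.
  4 (successors {0, 1, 2, 3, 4, 6, 7}): φ is true.
  5 (successors {0, 1, 3, 7}): φ is true.
  6 (successors {1, 2, 3, 4, 7}): φ is true.
  7 (successors {0, 1, 3, 4, 5, 6}): φ is true.
For instance, at 2:
  At 2: []~~(q & r) is false, ~[]q | <>r is true, so []~~(q & r) -> (~[]q | <>r) is true.
    At 2: []~~(q & r) requires ~~(q & r) at every successor {0, 1, 2, 3, 4, 6}.
      ~~(q & r) fails at 0, so []~~(q & r) is false at 2.
    At 2: ~[]q is true, <>r is true, so ~[]q | <>r is true.
      At 2: []q is false, so ~[]q is true.
      At 2: <>r requires r at some successor in {0, 1, 2, 3, 4, 6}.
        r holds at 0, so <>r is true at 2.
Satisfying worlds: {0, 1, 2, 3, 4, 5, 6, 7}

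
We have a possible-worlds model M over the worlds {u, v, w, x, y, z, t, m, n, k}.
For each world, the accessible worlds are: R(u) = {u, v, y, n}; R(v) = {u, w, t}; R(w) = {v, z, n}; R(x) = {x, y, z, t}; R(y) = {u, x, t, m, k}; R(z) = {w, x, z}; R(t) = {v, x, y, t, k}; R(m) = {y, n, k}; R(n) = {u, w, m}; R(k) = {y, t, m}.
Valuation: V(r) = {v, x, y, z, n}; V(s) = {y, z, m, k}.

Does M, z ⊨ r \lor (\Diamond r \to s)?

At z: r is true, \Diamond r \to s is true, so r \lor (\Diamond r \to s) is true.
  At z: \Diamond r is true, s is true, so \Diamond r \to s is true.
    At z: \Diamond r requires r at some successor in {w, x, z}.
      r holds at x, so \Diamond r is true at z.

Yes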